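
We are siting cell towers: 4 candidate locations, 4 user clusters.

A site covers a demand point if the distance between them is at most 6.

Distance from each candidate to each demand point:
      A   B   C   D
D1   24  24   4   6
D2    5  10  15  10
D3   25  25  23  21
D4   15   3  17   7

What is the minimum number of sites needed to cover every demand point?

Coverage sets (demand points within 6 of each site):
  D1: {C, D}
  D2: {A}
  D3: {}
  D4: {B}
No 2 sites suffice: every size-2 union leaves at least one demand point uncovered.
But {D1, D2, D4} covers everything, so the minimum is 3.

3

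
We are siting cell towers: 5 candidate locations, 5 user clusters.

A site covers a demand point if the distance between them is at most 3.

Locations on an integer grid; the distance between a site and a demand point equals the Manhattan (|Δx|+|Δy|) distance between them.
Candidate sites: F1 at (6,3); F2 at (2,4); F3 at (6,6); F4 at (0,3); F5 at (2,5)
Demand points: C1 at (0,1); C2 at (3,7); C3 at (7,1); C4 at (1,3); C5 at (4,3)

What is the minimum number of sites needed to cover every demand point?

Coverage sets (demand points within 3 of each site):
  F1: {C3, C5}
  F2: {C4, C5}
  F3: {}
  F4: {C1, C4}
  F5: {C2, C4}
No 2 sites suffice: every size-2 union leaves at least one demand point uncovered.
But {F1, F4, F5} covers everything, so the minimum is 3.

3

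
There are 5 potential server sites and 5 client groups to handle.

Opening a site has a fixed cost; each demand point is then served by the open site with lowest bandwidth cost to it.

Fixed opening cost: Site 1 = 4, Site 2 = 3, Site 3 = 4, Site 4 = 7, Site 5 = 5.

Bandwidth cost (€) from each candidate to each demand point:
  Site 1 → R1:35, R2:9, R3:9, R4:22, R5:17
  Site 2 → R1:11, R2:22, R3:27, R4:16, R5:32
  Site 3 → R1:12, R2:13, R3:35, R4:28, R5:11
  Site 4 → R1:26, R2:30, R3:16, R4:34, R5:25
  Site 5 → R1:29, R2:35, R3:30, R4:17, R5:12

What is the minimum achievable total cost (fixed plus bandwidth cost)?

Open {Site 1, Site 2, Site 3}: assign each demand point to its cheapest open site.
  R1→Site 2 11, R2→Site 1 9, R3→Site 1 9, R4→Site 2 16, R5→Site 3 11
  bandwidth cost 56, fixed 11 → total 67.
Compare {Site 1, Site 2}: bandwidth cost 62 + fixed 7 = 69.
Compare {Site 1, Site 2, Site 5}: bandwidth cost 57 + fixed 12 = 69.
Compare {Site 1, Site 3}: bandwidth cost 63 + fixed 8 = 71.
All other subsets cost ≥ 69. Minimum total cost: 67.

67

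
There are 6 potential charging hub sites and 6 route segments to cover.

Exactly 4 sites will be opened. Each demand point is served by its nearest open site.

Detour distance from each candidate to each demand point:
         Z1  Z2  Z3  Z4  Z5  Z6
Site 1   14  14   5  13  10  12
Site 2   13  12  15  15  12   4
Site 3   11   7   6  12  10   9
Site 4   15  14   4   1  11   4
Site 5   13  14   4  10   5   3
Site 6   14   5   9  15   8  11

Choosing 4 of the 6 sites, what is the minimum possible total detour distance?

29

Open {Site 3, Site 4, Site 5, Site 6}.
  Z1→Site 3 11, Z2→Site 6 5, Z3→Site 4 4, Z4→Site 4 1, Z5→Site 5 5, Z6→Site 5 3  ⇒ total 29.
Compare {Site 1, Site 3, Site 4, Site 5}: total 31.
Compare {Site 1, Site 4, Site 5, Site 6}: total 31.
No size-4 selection does better; minimum is 29.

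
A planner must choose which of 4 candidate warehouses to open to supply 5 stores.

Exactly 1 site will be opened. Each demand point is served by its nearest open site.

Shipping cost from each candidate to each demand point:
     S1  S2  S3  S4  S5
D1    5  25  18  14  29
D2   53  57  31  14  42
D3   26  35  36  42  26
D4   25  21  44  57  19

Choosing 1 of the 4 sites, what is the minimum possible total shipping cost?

91

Open {D1}.
  S1→D1 5, S2→D1 25, S3→D1 18, S4→D1 14, S5→D1 29  ⇒ total 91.
Compare {D3}: total 165.
Compare {D4}: total 166.
No size-1 selection does better; minimum is 91.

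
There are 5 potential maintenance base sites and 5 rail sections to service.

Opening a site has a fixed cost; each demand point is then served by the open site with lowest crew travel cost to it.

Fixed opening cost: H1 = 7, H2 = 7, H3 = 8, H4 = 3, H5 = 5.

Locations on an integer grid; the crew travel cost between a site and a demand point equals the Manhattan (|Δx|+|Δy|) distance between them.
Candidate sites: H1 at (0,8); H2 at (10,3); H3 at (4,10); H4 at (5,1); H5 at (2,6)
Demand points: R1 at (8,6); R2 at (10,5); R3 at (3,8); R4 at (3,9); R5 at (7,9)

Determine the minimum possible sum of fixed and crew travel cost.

Open {H2, H3}: assign each demand point to its cheapest open site.
  R1→H2 5, R2→H2 2, R3→H3 3, R4→H3 2, R5→H3 4
  crew travel cost 16, fixed 15 → total 31.
Compare {H2, H5}: crew travel cost 22 + fixed 12 = 34.
Compare {H2, H3, H4}: crew travel cost 16 + fixed 18 = 34.
Compare {H5}: crew travel cost 30 + fixed 5 = 35.
All other subsets cost ≥ 34. Minimum total cost: 31.

31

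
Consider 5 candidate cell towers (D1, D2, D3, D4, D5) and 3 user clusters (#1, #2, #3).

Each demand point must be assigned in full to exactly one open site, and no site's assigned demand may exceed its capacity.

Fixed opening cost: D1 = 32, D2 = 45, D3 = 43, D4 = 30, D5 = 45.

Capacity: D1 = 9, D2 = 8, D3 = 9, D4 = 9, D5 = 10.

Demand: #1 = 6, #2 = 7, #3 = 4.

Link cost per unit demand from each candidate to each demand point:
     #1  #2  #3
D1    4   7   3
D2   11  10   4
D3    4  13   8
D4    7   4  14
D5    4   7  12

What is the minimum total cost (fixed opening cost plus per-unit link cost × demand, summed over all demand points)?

Open {D1, D3, D4}; cheapest assignment that respects the capacities:
  D1 (cap 9, load 4): #3 — cost 4×3 = 12
  D3 (cap 9, load 6): #1 — cost 6×4 = 24
  D4 (cap 9, load 7): #2 — cost 7×4 = 28
  Shipping 64, fixed 105 → total 169.
  Any other capacity-feasible assignment to {D1, D3, D4} ships for at least 64.
Compare {D1, D4, D5}: its best feasible assignment gives total 171.
Compare {D4, D5}: its best feasible assignment gives total 175.
Every other set of open sites that can feasibly serve all demand totals ≥ 171 even under its best assignment. Minimum: 169.

169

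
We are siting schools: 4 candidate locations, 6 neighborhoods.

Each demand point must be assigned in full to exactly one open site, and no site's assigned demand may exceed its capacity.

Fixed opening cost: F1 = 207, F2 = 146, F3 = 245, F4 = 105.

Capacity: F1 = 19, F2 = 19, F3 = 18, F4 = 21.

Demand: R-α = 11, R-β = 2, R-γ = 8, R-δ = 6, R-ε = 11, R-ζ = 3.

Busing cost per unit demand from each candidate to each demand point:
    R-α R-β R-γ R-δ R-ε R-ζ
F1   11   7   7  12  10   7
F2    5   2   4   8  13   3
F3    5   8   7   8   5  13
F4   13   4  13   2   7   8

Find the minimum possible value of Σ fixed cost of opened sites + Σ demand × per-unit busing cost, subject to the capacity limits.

663

Open {F1, F2, F4}; cheapest assignment that respects the capacities:
  F1 (cap 19, load 3): R-ζ — cost 3×7 = 21
  F2 (cap 19, load 19): R-α, R-γ — cost 11×5 + 8×4 = 87
  F4 (cap 21, load 19): R-β, R-δ, R-ε — cost 2×4 + 6×2 + 11×7 = 97
  Shipping 205, fixed 458 → total 663.
  Any other capacity-feasible assignment to {F1, F2, F4} ships for at least 205.
Compare {F2, F3, F4}: its best feasible assignment gives total 682.
Compare {F1, F3, F4}: its best feasible assignment gives total 786.
Every other set of open sites that can feasibly serve all demand totals ≥ 682 even under its best assignment. Minimum: 663.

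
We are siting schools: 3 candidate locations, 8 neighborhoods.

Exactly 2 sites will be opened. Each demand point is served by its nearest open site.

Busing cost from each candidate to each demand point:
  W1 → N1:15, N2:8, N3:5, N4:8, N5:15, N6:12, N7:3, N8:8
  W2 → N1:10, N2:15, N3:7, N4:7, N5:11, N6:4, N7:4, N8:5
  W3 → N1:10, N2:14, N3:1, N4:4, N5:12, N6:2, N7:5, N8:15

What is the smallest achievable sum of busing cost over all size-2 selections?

48

Open {W1, W3}.
  N1→W3 10, N2→W1 8, N3→W3 1, N4→W3 4, N5→W3 12, N6→W3 2, N7→W1 3, N8→W1 8  ⇒ total 48.
Compare {W2, W3}: total 51.
Compare {W1, W2}: total 53.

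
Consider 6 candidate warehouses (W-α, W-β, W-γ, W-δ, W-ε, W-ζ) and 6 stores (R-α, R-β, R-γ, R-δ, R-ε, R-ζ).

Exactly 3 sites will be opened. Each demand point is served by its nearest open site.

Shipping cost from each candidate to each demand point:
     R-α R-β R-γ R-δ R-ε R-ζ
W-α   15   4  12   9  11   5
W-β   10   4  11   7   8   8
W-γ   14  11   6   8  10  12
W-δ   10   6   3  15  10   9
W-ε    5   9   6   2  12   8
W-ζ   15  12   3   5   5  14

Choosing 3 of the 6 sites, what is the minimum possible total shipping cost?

Open {W-α, W-ε, W-ζ}.
  R-α→W-ε 5, R-β→W-α 4, R-γ→W-ζ 3, R-δ→W-ε 2, R-ε→W-ζ 5, R-ζ→W-α 5  ⇒ total 24.
Compare {W-β, W-ε, W-ζ}: total 27.
Compare {W-α, W-δ, W-ε}: total 29.
No size-3 selection does better; minimum is 24.

24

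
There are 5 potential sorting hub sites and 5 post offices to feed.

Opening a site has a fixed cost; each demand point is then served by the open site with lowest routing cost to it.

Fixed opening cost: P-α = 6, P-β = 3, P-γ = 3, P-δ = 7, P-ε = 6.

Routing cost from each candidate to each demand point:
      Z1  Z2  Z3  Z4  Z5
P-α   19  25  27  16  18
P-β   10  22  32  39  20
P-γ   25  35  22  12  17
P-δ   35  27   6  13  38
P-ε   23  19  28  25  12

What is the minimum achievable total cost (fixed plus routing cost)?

76

Open {P-β, P-δ, P-ε}: assign each demand point to its cheapest open site.
  Z1→P-β 10, Z2→P-ε 19, Z3→P-δ 6, Z4→P-δ 13, Z5→P-ε 12
  routing cost 60, fixed 16 → total 76.
Compare {P-β, P-γ, P-δ, P-ε}: routing cost 59 + fixed 19 = 78.
Compare {P-β, P-γ, P-δ}: routing cost 67 + fixed 13 = 80.
Compare {P-β, P-δ}: routing cost 71 + fixed 10 = 81.
All other subsets cost ≥ 78. Minimum total cost: 76.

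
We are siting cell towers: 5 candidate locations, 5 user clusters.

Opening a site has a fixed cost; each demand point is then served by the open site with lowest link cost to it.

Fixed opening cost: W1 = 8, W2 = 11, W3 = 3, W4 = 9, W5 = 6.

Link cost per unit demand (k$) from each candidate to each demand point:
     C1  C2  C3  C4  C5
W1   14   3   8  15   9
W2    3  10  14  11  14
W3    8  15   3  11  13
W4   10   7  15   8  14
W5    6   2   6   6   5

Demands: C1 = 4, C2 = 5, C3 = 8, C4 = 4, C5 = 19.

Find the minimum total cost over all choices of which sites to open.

Open {W2, W3, W5}: assign each demand point to its cheapest open site.
  C1→W2 4×3=12, C2→W5 5×2=10, C3→W3 8×3=24, C4→W5 4×6=24, C5→W5 19×5=95
  link cost 165, fixed 20 → total 185.
Compare {W3, W5}: link cost 177 + fixed 9 = 186.
Compare {W1, W2, W3, W5}: link cost 165 + fixed 28 = 193.
Compare {W1, W3, W5}: link cost 177 + fixed 17 = 194.
All other subsets cost ≥ 186. Minimum total cost: 185.

185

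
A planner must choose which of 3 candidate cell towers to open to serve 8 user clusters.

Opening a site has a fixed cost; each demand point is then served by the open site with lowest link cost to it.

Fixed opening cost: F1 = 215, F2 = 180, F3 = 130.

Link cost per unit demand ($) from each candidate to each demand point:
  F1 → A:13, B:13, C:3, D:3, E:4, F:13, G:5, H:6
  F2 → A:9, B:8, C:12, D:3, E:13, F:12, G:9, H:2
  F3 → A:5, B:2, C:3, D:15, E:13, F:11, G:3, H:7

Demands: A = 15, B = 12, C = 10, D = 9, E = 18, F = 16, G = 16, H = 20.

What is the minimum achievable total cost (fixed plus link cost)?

917

Open {F1, F3}: assign each demand point to its cheapest open site.
  A→F3 15×5=75, B→F3 12×2=24, C→F1 10×3=30, D→F1 9×3=27, E→F1 18×4=72, F→F3 16×11=176, G→F3 16×3=48, H→F1 20×6=120
  link cost 572, fixed 345 → total 917.
Compare {F2, F3}: link cost 654 + fixed 310 = 964.
Compare {F3}: link cost 862 + fixed 130 = 992.
Compare {F1, F2, F3}: link cost 492 + fixed 525 = 1017.
All other subsets cost ≥ 964. Minimum total cost: 917.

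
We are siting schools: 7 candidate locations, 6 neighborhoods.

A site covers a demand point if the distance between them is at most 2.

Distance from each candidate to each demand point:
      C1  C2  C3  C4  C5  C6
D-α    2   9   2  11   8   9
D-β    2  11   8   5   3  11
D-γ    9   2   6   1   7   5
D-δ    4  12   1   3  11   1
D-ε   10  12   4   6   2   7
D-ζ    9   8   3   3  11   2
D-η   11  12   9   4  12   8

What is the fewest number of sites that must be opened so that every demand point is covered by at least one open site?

Coverage sets (demand points within 2 of each site):
  D-α: {C1, C3}
  D-β: {C1}
  D-γ: {C2, C4}
  D-δ: {C3, C6}
  D-ε: {C5}
  D-ζ: {C6}
  D-η: {}
No 3 sites suffice: every size-3 union leaves at least one demand point uncovered.
But {D-α, D-γ, D-δ, D-ε} covers everything, so the minimum is 4.

4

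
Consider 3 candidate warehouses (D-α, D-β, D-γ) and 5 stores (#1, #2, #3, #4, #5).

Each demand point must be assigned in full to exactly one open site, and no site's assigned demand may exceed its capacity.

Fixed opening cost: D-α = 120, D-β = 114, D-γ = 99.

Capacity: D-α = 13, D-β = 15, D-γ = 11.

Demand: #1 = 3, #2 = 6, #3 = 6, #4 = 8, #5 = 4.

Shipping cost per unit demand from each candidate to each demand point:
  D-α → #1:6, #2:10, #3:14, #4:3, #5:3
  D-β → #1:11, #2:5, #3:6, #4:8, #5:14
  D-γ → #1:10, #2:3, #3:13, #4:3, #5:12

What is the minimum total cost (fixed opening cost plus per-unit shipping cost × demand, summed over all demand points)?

Open {D-α, D-β}; cheapest assignment that respects the capacities:
  D-α (cap 13, load 12): #4, #5 — cost 8×3 + 4×3 = 36
  D-β (cap 15, load 15): #1, #2, #3 — cost 3×11 + 6×5 + 6×6 = 99
  Shipping 135, fixed 234 → total 369.
  Any other capacity-feasible assignment to {D-α, D-β} ships for at least 135.
Compare {D-α, D-β, D-γ}: its best feasible assignment gives total 453.
Every other set of open sites that can feasibly serve all demand totals ≥ 453 even under its best assignment. Minimum: 369.

369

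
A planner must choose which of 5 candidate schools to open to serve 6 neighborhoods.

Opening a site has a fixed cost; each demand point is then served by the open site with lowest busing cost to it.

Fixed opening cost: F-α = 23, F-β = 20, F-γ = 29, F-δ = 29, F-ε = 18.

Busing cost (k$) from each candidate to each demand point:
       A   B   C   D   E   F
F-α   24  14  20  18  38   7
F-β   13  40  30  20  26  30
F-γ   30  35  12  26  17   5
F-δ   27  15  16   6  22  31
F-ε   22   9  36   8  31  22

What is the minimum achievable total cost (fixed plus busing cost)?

Open {F-γ, F-ε}: assign each demand point to its cheapest open site.
  A→F-ε 22, B→F-ε 9, C→F-γ 12, D→F-ε 8, E→F-γ 17, F→F-γ 5
  busing cost 73, fixed 47 → total 120.
Compare {F-β, F-γ, F-ε}: busing cost 64 + fixed 67 = 131.
Compare {F-α, F-ε}: busing cost 97 + fixed 41 = 138.
Compare {F-γ, F-δ}: busing cost 82 + fixed 58 = 140.
All other subsets cost ≥ 131. Minimum total cost: 120.

120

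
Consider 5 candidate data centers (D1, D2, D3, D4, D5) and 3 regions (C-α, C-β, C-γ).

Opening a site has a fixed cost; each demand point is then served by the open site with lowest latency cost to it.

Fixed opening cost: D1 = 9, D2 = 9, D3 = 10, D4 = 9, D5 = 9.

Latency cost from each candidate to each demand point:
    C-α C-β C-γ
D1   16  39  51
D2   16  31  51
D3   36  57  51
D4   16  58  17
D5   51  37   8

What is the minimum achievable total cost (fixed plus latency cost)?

Open {D2, D5}: assign each demand point to its cheapest open site.
  C-α→D2 16, C-β→D2 31, C-γ→D5 8
  latency cost 55, fixed 18 → total 73.
Compare {D1, D5}: latency cost 61 + fixed 18 = 79.
Compare {D4, D5}: latency cost 61 + fixed 18 = 79.
Compare {D2, D4}: latency cost 64 + fixed 18 = 82.
All other subsets cost ≥ 79. Minimum total cost: 73.

73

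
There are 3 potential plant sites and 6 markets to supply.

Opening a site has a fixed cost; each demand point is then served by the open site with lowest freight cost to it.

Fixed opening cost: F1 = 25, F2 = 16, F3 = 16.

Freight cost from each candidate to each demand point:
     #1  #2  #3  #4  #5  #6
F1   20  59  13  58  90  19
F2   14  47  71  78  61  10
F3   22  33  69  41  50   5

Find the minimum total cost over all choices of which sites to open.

203

Open {F1, F3}: assign each demand point to its cheapest open site.
  #1→F1 20, #2→F3 33, #3→F1 13, #4→F3 41, #5→F3 50, #6→F3 5
  freight cost 162, fixed 41 → total 203.
Compare {F1, F2, F3}: freight cost 156 + fixed 57 = 213.
Compare {F3}: freight cost 220 + fixed 16 = 236.
Compare {F1, F2}: freight cost 203 + fixed 41 = 244.
All other subsets cost ≥ 213. Minimum total cost: 203.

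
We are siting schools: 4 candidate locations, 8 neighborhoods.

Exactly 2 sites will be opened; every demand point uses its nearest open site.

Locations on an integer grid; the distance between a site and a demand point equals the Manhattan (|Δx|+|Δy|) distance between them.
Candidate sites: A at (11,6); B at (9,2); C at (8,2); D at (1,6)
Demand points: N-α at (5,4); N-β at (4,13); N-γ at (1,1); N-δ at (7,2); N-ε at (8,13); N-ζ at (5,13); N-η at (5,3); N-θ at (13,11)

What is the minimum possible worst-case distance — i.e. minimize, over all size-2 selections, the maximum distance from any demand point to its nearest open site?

Open {A, D}.
  Farthest demand point is N-ζ at distance 11 (to D); all others are ≤ 11.
With {B, D} the worst case is 13.
With {A, B} the worst case is 14.
No size-2 selection achieves below 11.

11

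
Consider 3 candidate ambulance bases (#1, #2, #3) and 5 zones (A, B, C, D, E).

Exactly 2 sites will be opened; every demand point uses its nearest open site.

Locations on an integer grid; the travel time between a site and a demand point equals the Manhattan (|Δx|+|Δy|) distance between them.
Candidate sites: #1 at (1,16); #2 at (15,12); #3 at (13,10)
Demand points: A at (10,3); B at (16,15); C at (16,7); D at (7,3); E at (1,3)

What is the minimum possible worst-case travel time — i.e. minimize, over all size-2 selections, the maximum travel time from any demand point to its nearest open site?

Open {#1, #3}.
  Farthest demand point is D at travel time 13 (to #3); all others are ≤ 13.
With {#1, #2} the worst case is 17.
With {#2, #3} the worst case is 19.
No size-2 selection achieves below 13.

13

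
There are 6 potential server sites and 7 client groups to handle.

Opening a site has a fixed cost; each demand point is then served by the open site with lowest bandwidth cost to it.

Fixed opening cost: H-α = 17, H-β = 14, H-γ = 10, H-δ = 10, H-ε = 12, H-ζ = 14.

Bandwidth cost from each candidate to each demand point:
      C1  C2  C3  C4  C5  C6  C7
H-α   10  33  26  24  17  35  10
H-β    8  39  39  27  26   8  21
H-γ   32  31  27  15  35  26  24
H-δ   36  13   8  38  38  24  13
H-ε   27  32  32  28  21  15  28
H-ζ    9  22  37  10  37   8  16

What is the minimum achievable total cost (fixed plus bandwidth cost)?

116

Open {H-α, H-δ, H-ζ}: assign each demand point to its cheapest open site.
  C1→H-ζ 9, C2→H-δ 13, C3→H-δ 8, C4→H-ζ 10, C5→H-α 17, C6→H-ζ 8, C7→H-α 10
  bandwidth cost 75, fixed 41 → total 116.
Compare {H-δ, H-ε, H-ζ}: bandwidth cost 82 + fixed 36 = 118.
Compare {H-δ, H-ζ}: bandwidth cost 98 + fixed 24 = 122.
Compare {H-β, H-δ, H-ζ}: bandwidth cost 86 + fixed 38 = 124.
All other subsets cost ≥ 118. Minimum total cost: 116.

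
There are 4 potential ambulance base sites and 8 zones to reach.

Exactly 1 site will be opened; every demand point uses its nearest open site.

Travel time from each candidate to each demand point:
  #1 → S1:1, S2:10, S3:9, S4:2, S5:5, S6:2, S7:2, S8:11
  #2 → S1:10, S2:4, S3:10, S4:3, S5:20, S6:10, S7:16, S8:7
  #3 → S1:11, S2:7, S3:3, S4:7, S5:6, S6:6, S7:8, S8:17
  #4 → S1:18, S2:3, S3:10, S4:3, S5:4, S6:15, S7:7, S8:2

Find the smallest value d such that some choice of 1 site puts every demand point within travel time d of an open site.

11

Open {#1}.
  Farthest demand point is S8 at travel time 11 (to #1); all others are ≤ 11.
With {#3} the worst case is 17.
With {#4} the worst case is 18.
No size-1 selection achieves below 11.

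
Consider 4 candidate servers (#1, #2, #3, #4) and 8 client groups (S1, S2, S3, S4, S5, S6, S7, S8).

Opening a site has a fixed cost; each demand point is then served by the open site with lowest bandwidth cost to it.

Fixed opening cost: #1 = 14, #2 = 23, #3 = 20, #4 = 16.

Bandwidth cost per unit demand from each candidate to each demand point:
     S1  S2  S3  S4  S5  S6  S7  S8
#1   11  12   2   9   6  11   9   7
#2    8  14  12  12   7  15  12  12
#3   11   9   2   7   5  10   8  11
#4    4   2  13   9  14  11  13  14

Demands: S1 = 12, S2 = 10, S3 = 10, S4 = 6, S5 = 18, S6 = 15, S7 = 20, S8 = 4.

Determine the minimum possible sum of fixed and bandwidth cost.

Open {#1, #3, #4}: assign each demand point to its cheapest open site.
  S1→#4 12×4=48, S2→#4 10×2=20, S3→#1 10×2=20, S4→#3 6×7=42, S5→#3 18×5=90, S6→#3 15×10=150, S7→#3 20×8=160, S8→#1 4×7=28
  bandwidth cost 558, fixed 50 → total 608.
Compare {#3, #4}: bandwidth cost 574 + fixed 36 = 610.
Compare {#1, #2, #3, #4}: bandwidth cost 558 + fixed 73 = 631.
Compare {#2, #3, #4}: bandwidth cost 574 + fixed 59 = 633.
All other subsets cost ≥ 610. Minimum total cost: 608.

608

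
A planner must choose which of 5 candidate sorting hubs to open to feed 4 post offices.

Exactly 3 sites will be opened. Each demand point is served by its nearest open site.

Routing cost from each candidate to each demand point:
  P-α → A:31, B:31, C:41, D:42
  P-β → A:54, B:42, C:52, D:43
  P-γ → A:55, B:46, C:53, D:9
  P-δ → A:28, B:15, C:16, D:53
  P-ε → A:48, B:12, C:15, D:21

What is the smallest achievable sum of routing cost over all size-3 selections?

64

Open {P-γ, P-δ, P-ε}.
  A→P-δ 28, B→P-ε 12, C→P-ε 15, D→P-γ 9  ⇒ total 64.
Compare {P-α, P-γ, P-ε}: total 67.
Compare {P-α, P-γ, P-δ}: total 68.
No size-3 selection does better; minimum is 64.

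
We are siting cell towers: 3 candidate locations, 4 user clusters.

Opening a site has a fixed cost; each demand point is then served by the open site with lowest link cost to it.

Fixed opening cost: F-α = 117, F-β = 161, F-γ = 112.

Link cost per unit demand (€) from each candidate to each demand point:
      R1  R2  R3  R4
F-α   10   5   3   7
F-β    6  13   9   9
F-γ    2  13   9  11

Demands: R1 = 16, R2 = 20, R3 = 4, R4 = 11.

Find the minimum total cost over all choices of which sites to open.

Open {F-α, F-γ}: assign each demand point to its cheapest open site.
  R1→F-γ 16×2=32, R2→F-α 20×5=100, R3→F-α 4×3=12, R4→F-α 11×7=77
  link cost 221, fixed 229 → total 450.
Compare {F-α}: link cost 349 + fixed 117 = 466.
Compare {F-γ}: link cost 449 + fixed 112 = 561.
Compare {F-α, F-β}: link cost 285 + fixed 278 = 563.
All other subsets cost ≥ 466. Minimum total cost: 450.

450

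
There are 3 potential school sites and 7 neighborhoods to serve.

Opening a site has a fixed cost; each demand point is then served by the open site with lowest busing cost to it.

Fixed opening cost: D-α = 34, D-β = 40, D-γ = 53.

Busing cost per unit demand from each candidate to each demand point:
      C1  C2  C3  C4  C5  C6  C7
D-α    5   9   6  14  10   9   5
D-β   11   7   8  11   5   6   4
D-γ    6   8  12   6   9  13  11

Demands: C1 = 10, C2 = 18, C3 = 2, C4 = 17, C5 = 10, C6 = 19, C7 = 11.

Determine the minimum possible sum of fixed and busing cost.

Open {D-β, D-γ}: assign each demand point to its cheapest open site.
  C1→D-γ 10×6=60, C2→D-β 18×7=126, C3→D-β 2×8=16, C4→D-γ 17×6=102, C5→D-β 10×5=50, C6→D-β 19×6=114, C7→D-β 11×4=44
  busing cost 512, fixed 93 → total 605.
Compare {D-α, D-β, D-γ}: busing cost 498 + fixed 127 = 625.
Compare {D-α, D-β}: busing cost 583 + fixed 74 = 657.
Compare {D-β}: busing cost 647 + fixed 40 = 687.
All other subsets cost ≥ 625. Minimum total cost: 605.

605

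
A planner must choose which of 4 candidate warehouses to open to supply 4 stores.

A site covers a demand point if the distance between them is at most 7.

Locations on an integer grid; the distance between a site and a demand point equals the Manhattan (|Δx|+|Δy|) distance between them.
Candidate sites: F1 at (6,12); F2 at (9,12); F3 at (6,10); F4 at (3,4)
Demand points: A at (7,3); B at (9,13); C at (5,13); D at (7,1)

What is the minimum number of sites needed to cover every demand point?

Coverage sets (demand points within 7 of each site):
  F1: {B, C}
  F2: {B, C}
  F3: {B, C}
  F4: {A, D}
No single site covers all 4 demand points.
But {F1, F4} covers everything, so the minimum is 2.

2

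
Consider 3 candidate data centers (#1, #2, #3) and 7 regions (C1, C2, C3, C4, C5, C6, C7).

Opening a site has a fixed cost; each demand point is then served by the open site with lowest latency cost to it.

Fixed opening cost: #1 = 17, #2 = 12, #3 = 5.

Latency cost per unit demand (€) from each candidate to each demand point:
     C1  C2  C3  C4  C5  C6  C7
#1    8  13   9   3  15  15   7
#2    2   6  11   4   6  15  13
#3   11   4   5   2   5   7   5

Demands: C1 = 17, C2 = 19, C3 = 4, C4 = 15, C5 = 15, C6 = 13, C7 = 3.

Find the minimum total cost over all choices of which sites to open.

Open {#2, #3}: assign each demand point to its cheapest open site.
  C1→#2 17×2=34, C2→#3 19×4=76, C3→#3 4×5=20, C4→#3 15×2=30, C5→#3 15×5=75, C6→#3 13×7=91, C7→#3 3×5=15
  latency cost 341, fixed 17 → total 358.
Compare {#1, #2, #3}: latency cost 341 + fixed 34 = 375.
Compare {#1, #3}: latency cost 443 + fixed 22 = 465.
Compare {#3}: latency cost 494 + fixed 5 = 499.
All other subsets cost ≥ 375. Minimum total cost: 358.

358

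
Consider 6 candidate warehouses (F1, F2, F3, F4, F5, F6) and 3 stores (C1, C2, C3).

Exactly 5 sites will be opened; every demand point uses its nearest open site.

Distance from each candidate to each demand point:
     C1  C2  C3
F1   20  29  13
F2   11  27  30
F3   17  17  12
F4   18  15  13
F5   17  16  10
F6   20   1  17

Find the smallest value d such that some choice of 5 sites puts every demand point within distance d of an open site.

Open {F1, F2, F3, F5, F6}.
  Farthest demand point is C1 at distance 11 (to F2); all others are ≤ 11.
With {F1, F2, F4, F5, F6} the worst case is 11.
With {F2, F3, F4, F5, F6} the worst case is 11.
No size-5 selection achieves below 11.

11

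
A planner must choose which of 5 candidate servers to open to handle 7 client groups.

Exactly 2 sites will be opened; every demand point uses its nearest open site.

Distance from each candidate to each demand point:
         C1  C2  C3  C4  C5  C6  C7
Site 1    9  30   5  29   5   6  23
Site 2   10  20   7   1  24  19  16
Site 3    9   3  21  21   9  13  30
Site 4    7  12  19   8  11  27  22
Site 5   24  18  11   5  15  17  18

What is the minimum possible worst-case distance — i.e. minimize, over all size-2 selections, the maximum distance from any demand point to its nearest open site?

Open {Site 2, Site 3}.
  Farthest demand point is C7 at distance 16 (to Site 2); all others are ≤ 16.
With {Site 1, Site 5} the worst case is 18.
With {Site 2, Site 5} the worst case is 18.
No size-2 selection achieves below 16.

16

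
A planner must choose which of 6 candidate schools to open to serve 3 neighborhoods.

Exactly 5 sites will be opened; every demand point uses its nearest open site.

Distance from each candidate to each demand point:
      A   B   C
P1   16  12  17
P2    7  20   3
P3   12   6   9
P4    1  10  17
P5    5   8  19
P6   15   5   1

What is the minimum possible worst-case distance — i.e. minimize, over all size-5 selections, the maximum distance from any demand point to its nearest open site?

5

Open {P1, P2, P3, P4, P6}.
  Farthest demand point is B at distance 5 (to P6); all others are ≤ 5.
With {P1, P2, P3, P5, P6} the worst case is 5.
With {P1, P2, P4, P5, P6} the worst case is 5.
No size-5 selection achieves below 5.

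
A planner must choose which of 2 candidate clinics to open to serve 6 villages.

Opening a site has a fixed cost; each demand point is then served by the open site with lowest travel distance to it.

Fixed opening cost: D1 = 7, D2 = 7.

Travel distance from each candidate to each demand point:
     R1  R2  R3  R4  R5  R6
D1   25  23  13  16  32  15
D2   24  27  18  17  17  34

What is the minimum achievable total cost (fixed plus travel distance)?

Open {D1, D2}: assign each demand point to its cheapest open site.
  R1→D2 24, R2→D1 23, R3→D1 13, R4→D1 16, R5→D2 17, R6→D1 15
  travel distance 108, fixed 14 → total 122.
Compare {D1}: travel distance 124 + fixed 7 = 131.
Compare {D2}: travel distance 137 + fixed 7 = 144.

122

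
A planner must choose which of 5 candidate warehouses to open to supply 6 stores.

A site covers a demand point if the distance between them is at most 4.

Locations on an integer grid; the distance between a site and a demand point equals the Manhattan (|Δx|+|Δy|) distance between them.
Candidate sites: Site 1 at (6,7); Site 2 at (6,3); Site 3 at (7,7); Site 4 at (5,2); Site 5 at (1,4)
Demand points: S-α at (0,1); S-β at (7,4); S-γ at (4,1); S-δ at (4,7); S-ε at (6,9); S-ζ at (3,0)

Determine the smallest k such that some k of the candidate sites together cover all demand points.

3

Coverage sets (demand points within 4 of each site):
  Site 1: {S-β, S-δ, S-ε}
  Site 2: {S-β, S-γ}
  Site 3: {S-β, S-δ, S-ε}
  Site 4: {S-β, S-γ, S-ζ}
  Site 5: {S-α}
No 2 sites suffice: every size-2 union leaves at least one demand point uncovered.
But {Site 1, Site 4, Site 5} covers everything, so the minimum is 3.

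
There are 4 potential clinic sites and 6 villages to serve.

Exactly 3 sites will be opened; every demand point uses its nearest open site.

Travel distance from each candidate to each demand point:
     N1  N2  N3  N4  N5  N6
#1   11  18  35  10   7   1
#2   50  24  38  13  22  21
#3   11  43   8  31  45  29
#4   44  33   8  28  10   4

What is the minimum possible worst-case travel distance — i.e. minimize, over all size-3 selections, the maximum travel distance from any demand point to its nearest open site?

Open {#1, #2, #3}.
  Farthest demand point is N2 at travel distance 18 (to #1); all others are ≤ 18.
With {#1, #2, #4} the worst case is 18.
With {#1, #3, #4} the worst case is 18.
No size-3 selection achieves below 18.

18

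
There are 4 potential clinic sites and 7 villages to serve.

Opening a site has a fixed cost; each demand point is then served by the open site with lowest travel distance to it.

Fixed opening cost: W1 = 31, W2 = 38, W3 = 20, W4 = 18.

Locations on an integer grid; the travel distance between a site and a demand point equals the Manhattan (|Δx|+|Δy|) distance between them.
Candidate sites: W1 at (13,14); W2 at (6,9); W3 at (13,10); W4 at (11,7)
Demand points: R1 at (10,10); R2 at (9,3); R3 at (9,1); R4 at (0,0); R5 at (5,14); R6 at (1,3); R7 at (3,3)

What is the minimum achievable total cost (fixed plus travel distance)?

93

Open {W4}: assign each demand point to its cheapest open site.
  R1→W4 4, R2→W4 6, R3→W4 8, R4→W4 18, R5→W4 13, R6→W4 14, R7→W4 12
  travel distance 75, fixed 18 → total 93.
Compare {W2}: travel distance 66 + fixed 38 = 104.
Compare {W3, W4}: travel distance 73 + fixed 38 = 111.
Compare {W2, W4}: travel distance 59 + fixed 56 = 115.
All other subsets cost ≥ 104. Minimum total cost: 93.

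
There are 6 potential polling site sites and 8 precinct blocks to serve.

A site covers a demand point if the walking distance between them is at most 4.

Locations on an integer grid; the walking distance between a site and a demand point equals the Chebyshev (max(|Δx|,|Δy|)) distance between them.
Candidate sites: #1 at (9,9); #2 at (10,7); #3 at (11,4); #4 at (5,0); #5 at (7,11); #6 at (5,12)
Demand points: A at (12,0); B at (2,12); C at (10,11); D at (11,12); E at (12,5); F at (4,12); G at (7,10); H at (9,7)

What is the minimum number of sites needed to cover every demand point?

3

Coverage sets (demand points within 4 of each site):
  #1: {C, D, E, G, H}
  #2: {C, E, G, H}
  #3: {A, E, H}
  #4: {}
  #5: {C, D, F, G, H}
  #6: {B, F, G}
No 2 sites suffice: every size-2 union leaves at least one demand point uncovered.
But {#1, #3, #6} covers everything, so the minimum is 3.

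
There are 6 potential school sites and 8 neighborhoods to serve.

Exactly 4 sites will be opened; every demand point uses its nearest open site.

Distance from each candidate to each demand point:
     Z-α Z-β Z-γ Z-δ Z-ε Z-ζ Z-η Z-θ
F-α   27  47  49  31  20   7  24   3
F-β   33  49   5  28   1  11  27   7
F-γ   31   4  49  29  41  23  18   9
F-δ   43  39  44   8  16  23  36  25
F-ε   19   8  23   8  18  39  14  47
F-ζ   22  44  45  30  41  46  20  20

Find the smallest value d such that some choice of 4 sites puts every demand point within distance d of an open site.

19

Open {F-α, F-β, F-γ, F-ε}.
  Farthest demand point is Z-α at distance 19 (to F-ε); all others are ≤ 19.
With {F-α, F-β, F-δ, F-ε} the worst case is 19.
With {F-α, F-β, F-ε, F-ζ} the worst case is 19.
No size-4 selection achieves below 19.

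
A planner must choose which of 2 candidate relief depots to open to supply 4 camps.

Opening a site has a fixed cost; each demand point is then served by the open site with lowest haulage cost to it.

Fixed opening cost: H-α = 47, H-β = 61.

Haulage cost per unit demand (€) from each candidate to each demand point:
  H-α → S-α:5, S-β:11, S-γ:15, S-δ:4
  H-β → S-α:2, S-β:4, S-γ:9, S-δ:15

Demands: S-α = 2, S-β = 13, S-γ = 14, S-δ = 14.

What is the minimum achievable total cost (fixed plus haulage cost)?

346

Open {H-α, H-β}: assign each demand point to its cheapest open site.
  S-α→H-β 2×2=4, S-β→H-β 13×4=52, S-γ→H-β 14×9=126, S-δ→H-α 14×4=56
  haulage cost 238, fixed 108 → total 346.
Compare {H-β}: haulage cost 392 + fixed 61 = 453.
Compare {H-α}: haulage cost 419 + fixed 47 = 466.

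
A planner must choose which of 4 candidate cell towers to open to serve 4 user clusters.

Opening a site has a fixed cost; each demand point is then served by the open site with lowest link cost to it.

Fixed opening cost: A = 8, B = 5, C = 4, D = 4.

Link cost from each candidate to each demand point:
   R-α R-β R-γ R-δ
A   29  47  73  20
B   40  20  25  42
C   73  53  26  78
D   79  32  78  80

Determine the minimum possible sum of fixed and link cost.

107

Open {A, B}: assign each demand point to its cheapest open site.
  R-α→A 29, R-β→B 20, R-γ→B 25, R-δ→A 20
  link cost 94, fixed 13 → total 107.
Compare {A, B, C}: link cost 94 + fixed 17 = 111.
Compare {A, B, D}: link cost 94 + fixed 17 = 111.
Compare {A, B, C, D}: link cost 94 + fixed 21 = 115.
All other subsets cost ≥ 111. Minimum total cost: 107.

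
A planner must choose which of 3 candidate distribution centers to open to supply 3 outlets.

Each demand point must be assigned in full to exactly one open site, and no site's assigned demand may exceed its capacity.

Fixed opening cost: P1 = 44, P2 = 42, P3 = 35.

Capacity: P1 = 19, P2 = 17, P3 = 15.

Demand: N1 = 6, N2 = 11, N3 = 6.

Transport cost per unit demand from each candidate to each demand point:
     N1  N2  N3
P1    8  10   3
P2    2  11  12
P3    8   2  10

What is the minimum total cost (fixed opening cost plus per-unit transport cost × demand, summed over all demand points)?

Open {P1, P3}; cheapest assignment that respects the capacities:
  P1 (cap 19, load 12): N1, N3 — cost 6×8 + 6×3 = 66
  P3 (cap 15, load 11): N2 — cost 11×2 = 22
  Shipping 88, fixed 79 → total 167.
  Any other capacity-feasible assignment to {P1, P3} ships for at least 88.
Compare {P1, P2, P3}: its best feasible assignment gives total 173.
Compare {P2, P3}: its best feasible assignment gives total 183.
Every other set of open sites that can feasibly serve all demand totals ≥ 173 even under its best assignment. Minimum: 167.

167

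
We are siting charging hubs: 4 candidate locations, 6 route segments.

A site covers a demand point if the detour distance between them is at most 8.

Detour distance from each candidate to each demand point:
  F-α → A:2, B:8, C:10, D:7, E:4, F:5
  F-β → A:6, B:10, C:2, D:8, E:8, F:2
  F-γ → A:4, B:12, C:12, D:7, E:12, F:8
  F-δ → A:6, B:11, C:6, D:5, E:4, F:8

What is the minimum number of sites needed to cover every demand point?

2

Coverage sets (demand points within 8 of each site):
  F-α: {A, B, D, E, F}
  F-β: {A, C, D, E, F}
  F-γ: {A, D, F}
  F-δ: {A, C, D, E, F}
No single site covers all 6 demand points.
But {F-α, F-β} covers everything, so the minimum is 2.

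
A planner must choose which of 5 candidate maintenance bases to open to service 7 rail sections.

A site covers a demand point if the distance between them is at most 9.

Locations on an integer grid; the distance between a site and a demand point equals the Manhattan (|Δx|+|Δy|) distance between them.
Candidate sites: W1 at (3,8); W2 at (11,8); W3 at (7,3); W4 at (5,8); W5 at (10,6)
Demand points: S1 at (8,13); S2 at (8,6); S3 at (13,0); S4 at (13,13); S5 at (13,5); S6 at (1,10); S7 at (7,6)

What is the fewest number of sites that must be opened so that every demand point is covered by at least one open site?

Coverage sets (demand points within 9 of each site):
  W1: {S2, S6, S7}
  W2: {S1, S2, S4, S5, S7}
  W3: {S2, S3, S5, S7}
  W4: {S1, S2, S6, S7}
  W5: {S1, S2, S3, S5, S7}
No 2 sites suffice: every size-2 union leaves at least one demand point uncovered.
But {W1, W2, W3} covers everything, so the minimum is 3.

3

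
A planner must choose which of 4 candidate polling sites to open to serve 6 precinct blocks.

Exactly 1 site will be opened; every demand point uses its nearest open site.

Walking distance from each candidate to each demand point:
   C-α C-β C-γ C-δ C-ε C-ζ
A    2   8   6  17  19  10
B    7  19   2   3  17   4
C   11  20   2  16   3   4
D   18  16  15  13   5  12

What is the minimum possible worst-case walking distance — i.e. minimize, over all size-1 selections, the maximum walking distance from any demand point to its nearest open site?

18

Open {D}.
  Farthest demand point is C-α at walking distance 18 (to D); all others are ≤ 18.
With {A} the worst case is 19.
With {B} the worst case is 19.
No size-1 selection achieves below 18.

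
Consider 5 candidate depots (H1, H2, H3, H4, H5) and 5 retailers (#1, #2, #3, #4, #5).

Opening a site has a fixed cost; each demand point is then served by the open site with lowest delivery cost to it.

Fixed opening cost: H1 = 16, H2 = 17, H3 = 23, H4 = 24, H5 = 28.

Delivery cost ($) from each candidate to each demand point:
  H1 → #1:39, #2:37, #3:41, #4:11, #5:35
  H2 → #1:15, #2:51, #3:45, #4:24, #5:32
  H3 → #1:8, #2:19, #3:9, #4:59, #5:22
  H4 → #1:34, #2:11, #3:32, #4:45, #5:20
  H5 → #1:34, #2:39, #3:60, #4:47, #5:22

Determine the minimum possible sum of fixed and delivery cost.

108

Open {H1, H3}: assign each demand point to its cheapest open site.
  #1→H3 8, #2→H3 19, #3→H3 9, #4→H1 11, #5→H3 22
  delivery cost 69, fixed 39 → total 108.
Compare {H2, H3}: delivery cost 82 + fixed 40 = 122.
Compare {H1, H3, H4}: delivery cost 59 + fixed 63 = 122.
Compare {H1, H2, H3}: delivery cost 69 + fixed 56 = 125.
All other subsets cost ≥ 122. Minimum total cost: 108.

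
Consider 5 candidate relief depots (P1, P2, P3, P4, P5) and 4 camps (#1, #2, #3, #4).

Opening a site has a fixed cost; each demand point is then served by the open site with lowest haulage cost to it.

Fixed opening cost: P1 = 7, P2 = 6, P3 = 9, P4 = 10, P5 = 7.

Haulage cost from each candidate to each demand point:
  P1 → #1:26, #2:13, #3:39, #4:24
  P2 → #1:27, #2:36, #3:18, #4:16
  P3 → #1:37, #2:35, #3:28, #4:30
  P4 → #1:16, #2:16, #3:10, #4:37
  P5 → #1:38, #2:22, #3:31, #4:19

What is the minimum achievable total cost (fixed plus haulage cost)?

Open {P2, P4}: assign each demand point to its cheapest open site.
  #1→P4 16, #2→P4 16, #3→P4 10, #4→P2 16
  haulage cost 58, fixed 16 → total 74.
Compare {P4, P5}: haulage cost 61 + fixed 17 = 78.
Compare {P1, P2, P4}: haulage cost 55 + fixed 23 = 78.
Compare {P1, P4}: haulage cost 63 + fixed 17 = 80.
All other subsets cost ≥ 78. Minimum total cost: 74.

74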